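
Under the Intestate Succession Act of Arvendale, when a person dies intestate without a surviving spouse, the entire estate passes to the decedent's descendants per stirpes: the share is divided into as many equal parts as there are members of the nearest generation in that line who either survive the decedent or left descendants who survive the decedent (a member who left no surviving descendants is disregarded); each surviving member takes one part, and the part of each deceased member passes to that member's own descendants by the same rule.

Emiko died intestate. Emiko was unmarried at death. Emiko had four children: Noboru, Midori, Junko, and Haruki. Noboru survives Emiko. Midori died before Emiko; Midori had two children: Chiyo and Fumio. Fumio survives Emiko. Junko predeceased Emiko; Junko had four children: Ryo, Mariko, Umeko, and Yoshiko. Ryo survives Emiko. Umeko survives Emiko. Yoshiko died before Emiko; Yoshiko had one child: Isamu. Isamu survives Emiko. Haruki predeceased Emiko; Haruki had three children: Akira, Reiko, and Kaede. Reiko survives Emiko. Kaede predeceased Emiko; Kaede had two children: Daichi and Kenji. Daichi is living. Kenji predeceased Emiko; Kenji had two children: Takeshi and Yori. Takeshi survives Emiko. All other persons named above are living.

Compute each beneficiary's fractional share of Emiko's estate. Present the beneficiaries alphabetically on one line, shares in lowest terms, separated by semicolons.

Akira 1/12; Chiyo 1/8; Daichi 1/24; Fumio 1/8; Isamu 1/16; Mariko 1/16; Noboru 1/4; Reiko 1/12; Ryo 1/16; Takeshi 1/48; Umeko 1/16; Yori 1/48

There is no surviving spouse, so the entire estate passes to Emiko's descendants per stirpes.
The estate is divided into 4 equal shares of 1/4 among Noboru, Midori, Junko, Haruki.
Noboru is living and takes 1/4.
Midori predeceased; the 1/4 allotted to Midori's branch passes to Midori's issue by representation.
The 1/4 is divided into 2 equal shares of 1/8 among Chiyo, Fumio.
Chiyo is living and takes 1/8.
Fumio is living and takes 1/8.
Junko predeceased; the 1/4 allotted to Junko's branch passes to Junko's issue by representation.
The 1/4 is divided into 4 equal shares of 1/16 among Ryo, Mariko, Umeko, Yoshiko.
Ryo is living and takes 1/16.
Mariko is living and takes 1/16.
Umeko is living and takes 1/16.
Yoshiko predeceased; the 1/16 allotted to Yoshiko's branch passes to Yoshiko's issue by representation.
Isamu is the sole taker at this level and receives the full 1/16.
Haruki predeceased; the 1/4 allotted to Haruki's branch passes to Haruki's issue by representation.
The 1/4 is divided into 3 equal shares of 1/12 among Akira, Reiko, Kaede.
Akira is living and takes 1/12.
Reiko is living and takes 1/12.
Kaede predeceased; the 1/12 allotted to Kaede's branch passes to Kaede's issue by representation.
The 1/12 is divided into 2 equal shares of 1/24 among Daichi, Kenji.
Daichi is living and takes 1/24.
Kenji predeceased; the 1/24 allotted to Kenji's branch passes to Kenji's issue by representation.
The 1/24 is divided into 2 equal shares of 1/48 among Takeshi, Yori.
Takeshi is living and takes 1/48.
Yori is living and takes 1/48.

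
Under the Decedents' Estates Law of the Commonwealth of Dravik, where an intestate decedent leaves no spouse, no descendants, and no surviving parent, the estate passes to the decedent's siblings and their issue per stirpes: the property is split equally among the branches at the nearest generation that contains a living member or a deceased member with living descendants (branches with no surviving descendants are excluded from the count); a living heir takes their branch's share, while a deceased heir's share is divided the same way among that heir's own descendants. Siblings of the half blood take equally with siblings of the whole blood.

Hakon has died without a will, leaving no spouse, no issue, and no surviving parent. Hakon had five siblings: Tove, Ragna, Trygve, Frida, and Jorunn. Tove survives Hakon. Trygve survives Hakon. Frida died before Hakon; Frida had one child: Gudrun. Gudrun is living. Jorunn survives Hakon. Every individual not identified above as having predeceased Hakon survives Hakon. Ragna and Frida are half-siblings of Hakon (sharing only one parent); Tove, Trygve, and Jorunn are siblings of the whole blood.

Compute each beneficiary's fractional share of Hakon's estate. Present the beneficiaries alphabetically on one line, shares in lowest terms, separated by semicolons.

Gudrun 1/5; Jorunn 1/5; Ragna 1/5; Tove 1/5; Trygve 1/5

No spouse, descendants, or parent survives, so the estate passes to Hakon's siblings per stirpes.
Half-blood and whole-blood siblings take equally under the stated rule.
The estate is divided into 5 equal shares of 1/5 among Tove, Ragna, Trygve, Frida, Jorunn.
Tove is living and takes 1/5.
Ragna is living and takes 1/5.
Trygve is living and takes 1/5.
Frida predeceased; the 1/5 allotted to Frida's branch passes to Frida's issue by representation.
Gudrun is the sole taker at this level and receives the full 1/5.
Jorunn is living and takes 1/5.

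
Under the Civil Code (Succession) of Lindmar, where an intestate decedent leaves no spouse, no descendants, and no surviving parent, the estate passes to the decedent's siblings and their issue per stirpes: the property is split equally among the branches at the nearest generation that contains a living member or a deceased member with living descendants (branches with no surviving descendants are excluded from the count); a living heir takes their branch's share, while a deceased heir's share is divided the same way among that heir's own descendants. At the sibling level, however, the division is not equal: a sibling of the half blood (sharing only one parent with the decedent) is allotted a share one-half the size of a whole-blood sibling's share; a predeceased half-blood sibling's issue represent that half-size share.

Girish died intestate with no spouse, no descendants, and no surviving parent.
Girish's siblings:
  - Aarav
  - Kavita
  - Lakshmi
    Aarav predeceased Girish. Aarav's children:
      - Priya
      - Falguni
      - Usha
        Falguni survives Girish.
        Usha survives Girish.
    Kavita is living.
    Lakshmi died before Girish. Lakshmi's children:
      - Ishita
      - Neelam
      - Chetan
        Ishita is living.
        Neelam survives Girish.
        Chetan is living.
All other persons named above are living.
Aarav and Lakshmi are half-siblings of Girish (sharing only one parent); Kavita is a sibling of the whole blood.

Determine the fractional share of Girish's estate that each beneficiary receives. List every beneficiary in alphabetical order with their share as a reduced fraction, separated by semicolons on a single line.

Chetan 1/12; Falguni 1/12; Ishita 1/12; Kavita 1/2; Neelam 1/12; Priya 1/12; Usha 1/12

No spouse, descendants, or parent survives, so the estate passes to Girish's siblings per stirpes.
Half-blood siblings count for one-half the weight of whole-blood siblings at the initial division.
Dividing 1 in proportion to weights (total weight 2): Aarav (weight 1/2) → 1/4; Kavita (weight 1) → 1/2; Lakshmi (weight 1/2) → 1/4.
Aarav predeceased; the 1/4 allotted to Aarav's branch passes to Aarav's issue by representation.
The 1/4 is divided into 3 equal shares of 1/12 among Priya, Falguni, Usha.
Priya is living and takes 1/12.
Falguni is living and takes 1/12.
Usha is living and takes 1/12.
Kavita is living and takes 1/2.
Lakshmi predeceased; the 1/4 allotted to Lakshmi's branch passes to Lakshmi's issue by representation.
The 1/4 is divided into 3 equal shares of 1/12 among Ishita, Neelam, Chetan.
Ishita is living and takes 1/12.
Neelam is living and takes 1/12.
Chetan is living and takes 1/12.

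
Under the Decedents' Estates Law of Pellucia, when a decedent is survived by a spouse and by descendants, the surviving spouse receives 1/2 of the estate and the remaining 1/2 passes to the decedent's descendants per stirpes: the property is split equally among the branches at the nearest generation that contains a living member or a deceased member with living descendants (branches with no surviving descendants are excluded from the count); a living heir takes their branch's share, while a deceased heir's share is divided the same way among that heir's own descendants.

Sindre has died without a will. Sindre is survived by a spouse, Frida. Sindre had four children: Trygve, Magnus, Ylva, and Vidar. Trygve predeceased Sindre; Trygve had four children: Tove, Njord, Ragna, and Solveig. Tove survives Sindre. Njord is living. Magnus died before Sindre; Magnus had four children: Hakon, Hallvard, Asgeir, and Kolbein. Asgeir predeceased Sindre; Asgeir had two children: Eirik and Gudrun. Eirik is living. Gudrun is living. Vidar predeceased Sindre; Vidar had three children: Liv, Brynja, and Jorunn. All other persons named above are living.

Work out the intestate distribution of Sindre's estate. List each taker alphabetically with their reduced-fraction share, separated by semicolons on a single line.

Frida, as surviving spouse, takes 1/2.
The remaining 1/2 passes to Sindre's descendants per stirpes.
The 1/2 is divided into 4 equal shares of 1/8 among Trygve, Magnus, Ylva, Vidar.
Trygve predeceased; the 1/8 allotted to Trygve's branch passes to Trygve's issue by representation.
The 1/8 is divided into 4 equal shares of 1/32 among Tove, Njord, Ragna, Solveig.
Tove is living and takes 1/32.
Njord is living and takes 1/32.
Ragna is living and takes 1/32.
Solveig is living and takes 1/32.
Magnus predeceased; the 1/8 allotted to Magnus's branch passes to Magnus's issue by representation.
The 1/8 is divided into 4 equal shares of 1/32 among Hakon, Hallvard, Asgeir, Kolbein.
Hakon is living and takes 1/32.
Hallvard is living and takes 1/32.
Asgeir predeceased; the 1/32 allotted to Asgeir's branch passes to Asgeir's issue by representation.
The 1/32 is divided into 2 equal shares of 1/64 among Eirik, Gudrun.
Eirik is living and takes 1/64.
Gudrun is living and takes 1/64.
Kolbein is living and takes 1/32.
Ylva is living and takes 1/8.
Vidar predeceased; the 1/8 allotted to Vidar's branch passes to Vidar's issue by representation.
The 1/8 is divided into 3 equal shares of 1/24 among Liv, Brynja, Jorunn.
Liv is living and takes 1/24.
Brynja is living and takes 1/24.
Jorunn is living and takes 1/24.

Brynja 1/24; Eirik 1/64; Frida 1/2; Gudrun 1/64; Hakon 1/32; Hallvard 1/32; Jorunn 1/24; Kolbein 1/32; Liv 1/24; Njord 1/32; Ragna 1/32; Solveig 1/32; Tove 1/32; Ylva 1/8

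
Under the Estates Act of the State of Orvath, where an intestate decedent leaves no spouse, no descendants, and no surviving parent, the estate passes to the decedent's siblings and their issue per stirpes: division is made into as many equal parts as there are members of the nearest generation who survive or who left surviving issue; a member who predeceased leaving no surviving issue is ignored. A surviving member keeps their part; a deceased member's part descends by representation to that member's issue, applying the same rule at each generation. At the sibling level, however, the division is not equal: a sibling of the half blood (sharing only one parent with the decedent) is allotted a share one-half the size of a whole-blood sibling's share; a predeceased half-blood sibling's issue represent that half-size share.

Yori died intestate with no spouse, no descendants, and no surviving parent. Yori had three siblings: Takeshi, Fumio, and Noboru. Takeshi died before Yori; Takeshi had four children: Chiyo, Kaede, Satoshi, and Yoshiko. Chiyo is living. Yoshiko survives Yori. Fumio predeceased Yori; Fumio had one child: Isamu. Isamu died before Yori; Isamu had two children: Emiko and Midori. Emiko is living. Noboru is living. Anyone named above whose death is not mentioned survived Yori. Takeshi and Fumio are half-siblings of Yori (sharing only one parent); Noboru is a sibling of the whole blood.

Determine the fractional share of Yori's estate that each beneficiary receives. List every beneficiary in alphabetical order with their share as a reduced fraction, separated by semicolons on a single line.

No spouse, descendants, or parent survives, so the estate passes to Yori's siblings per stirpes.
Half-blood siblings count for one-half the weight of whole-blood siblings at the initial division.
Dividing 1 in proportion to weights (total weight 2): Takeshi (weight 1/2) → 1/4; Fumio (weight 1/2) → 1/4; Noboru (weight 1) → 1/2.
Takeshi predeceased; the 1/4 allotted to Takeshi's branch passes to Takeshi's issue by representation.
The 1/4 is divided into 4 equal shares of 1/16 among Chiyo, Kaede, Satoshi, Yoshiko.
Chiyo is living and takes 1/16.
Kaede is living and takes 1/16.
Satoshi is living and takes 1/16.
Yoshiko is living and takes 1/16.
Fumio predeceased; the 1/4 allotted to Fumio's branch passes to Fumio's issue by representation.
Isamu's line is the sole branch at this level, so the full 1/4 passes to Isamu's issue by representation.
The 1/4 is divided into 2 equal shares of 1/8 among Emiko, Midori.
Emiko is living and takes 1/8.
Midori is living and takes 1/8.
Noboru is living and takes 1/2.

Chiyo 1/16; Emiko 1/8; Kaede 1/16; Midori 1/8; Noboru 1/2; Satoshi 1/16; Yoshiko 1/16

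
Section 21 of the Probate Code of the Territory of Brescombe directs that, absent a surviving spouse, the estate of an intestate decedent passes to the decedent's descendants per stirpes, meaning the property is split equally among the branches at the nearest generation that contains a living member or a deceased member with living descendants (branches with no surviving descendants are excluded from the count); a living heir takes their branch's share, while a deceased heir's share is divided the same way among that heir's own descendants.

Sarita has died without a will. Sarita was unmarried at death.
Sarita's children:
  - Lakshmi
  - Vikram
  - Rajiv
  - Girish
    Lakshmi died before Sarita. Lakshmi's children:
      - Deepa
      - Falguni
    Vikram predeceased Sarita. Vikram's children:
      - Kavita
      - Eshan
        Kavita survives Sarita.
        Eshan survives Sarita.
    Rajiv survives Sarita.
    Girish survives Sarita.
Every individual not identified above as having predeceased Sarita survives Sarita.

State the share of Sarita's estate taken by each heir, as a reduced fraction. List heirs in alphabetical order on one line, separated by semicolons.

Deepa 1/8; Eshan 1/8; Falguni 1/8; Girish 1/4; Kavita 1/8; Rajiv 1/4

There is no surviving spouse, so the entire estate passes to Sarita's descendants per stirpes.
The estate is divided into 4 equal shares of 1/4 among Lakshmi, Vikram, Rajiv, Girish.
Lakshmi predeceased; the 1/4 allotted to Lakshmi's branch passes to Lakshmi's issue by representation.
The 1/4 is divided into 2 equal shares of 1/8 among Deepa, Falguni.
Deepa is living and takes 1/8.
Falguni is living and takes 1/8.
Vikram predeceased; the 1/4 allotted to Vikram's branch passes to Vikram's issue by representation.
The 1/4 is divided into 2 equal shares of 1/8 among Kavita, Eshan.
Kavita is living and takes 1/8.
Eshan is living and takes 1/8.
Rajiv is living and takes 1/4.
Girish is living and takes 1/4.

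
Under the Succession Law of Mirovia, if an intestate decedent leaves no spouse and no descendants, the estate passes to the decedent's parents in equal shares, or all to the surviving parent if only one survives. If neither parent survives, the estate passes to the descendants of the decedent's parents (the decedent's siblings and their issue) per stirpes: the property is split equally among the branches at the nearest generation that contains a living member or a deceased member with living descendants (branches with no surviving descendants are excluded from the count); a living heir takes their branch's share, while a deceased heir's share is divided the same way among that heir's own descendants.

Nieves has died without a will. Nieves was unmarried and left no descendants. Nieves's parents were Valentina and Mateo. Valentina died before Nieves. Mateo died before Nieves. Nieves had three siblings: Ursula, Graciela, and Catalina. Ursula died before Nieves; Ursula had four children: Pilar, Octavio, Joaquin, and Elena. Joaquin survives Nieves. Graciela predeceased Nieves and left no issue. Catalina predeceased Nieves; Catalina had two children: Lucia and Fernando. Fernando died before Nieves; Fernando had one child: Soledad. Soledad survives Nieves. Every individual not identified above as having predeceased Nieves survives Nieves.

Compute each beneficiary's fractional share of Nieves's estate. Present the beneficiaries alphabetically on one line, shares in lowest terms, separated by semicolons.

Elena 1/8; Joaquin 1/8; Lucia 1/4; Octavio 1/8; Pilar 1/8; Soledad 1/4

Neither parent survives and there are no descendants, so the estate passes to Nieves's siblings and their issue per stirpes.
Graciela left no surviving issue, so that branch lapses and is disregarded.
The estate is divided into 2 equal shares of 1/2 among Ursula, Catalina.
Ursula predeceased; the 1/2 allotted to Ursula's branch passes to Ursula's issue by representation.
The 1/2 is divided into 4 equal shares of 1/8 among Pilar, Octavio, Joaquin, Elena.
Pilar is living and takes 1/8.
Octavio is living and takes 1/8.
Joaquin is living and takes 1/8.
Elena is living and takes 1/8.
Catalina predeceased; the 1/2 allotted to Catalina's branch passes to Catalina's issue by representation.
The 1/2 is divided into 2 equal shares of 1/4 among Lucia, Fernando.
Lucia is living and takes 1/4.
Fernando predeceased; the 1/4 allotted to Fernando's branch passes to Fernando's issue by representation.
Soledad is the sole taker at this level and receives the full 1/4.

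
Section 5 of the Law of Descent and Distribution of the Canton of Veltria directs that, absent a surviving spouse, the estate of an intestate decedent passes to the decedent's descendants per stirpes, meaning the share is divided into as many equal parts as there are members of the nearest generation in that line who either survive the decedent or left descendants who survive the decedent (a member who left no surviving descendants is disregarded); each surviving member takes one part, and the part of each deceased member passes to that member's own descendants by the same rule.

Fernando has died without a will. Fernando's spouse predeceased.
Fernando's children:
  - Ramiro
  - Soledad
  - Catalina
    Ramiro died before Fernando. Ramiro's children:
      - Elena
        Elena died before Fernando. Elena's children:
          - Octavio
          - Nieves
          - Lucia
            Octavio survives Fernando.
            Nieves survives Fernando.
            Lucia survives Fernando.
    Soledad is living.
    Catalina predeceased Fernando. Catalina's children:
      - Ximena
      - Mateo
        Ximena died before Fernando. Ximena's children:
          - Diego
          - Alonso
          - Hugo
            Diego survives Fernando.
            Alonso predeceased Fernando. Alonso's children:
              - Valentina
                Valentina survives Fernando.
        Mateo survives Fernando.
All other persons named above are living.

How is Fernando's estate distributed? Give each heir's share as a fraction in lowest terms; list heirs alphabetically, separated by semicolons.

There is no surviving spouse, so the entire estate passes to Fernando's descendants per stirpes.
The estate is divided into 3 equal shares of 1/3 among Ramiro, Soledad, Catalina.
Ramiro predeceased; the 1/3 allotted to Ramiro's branch passes to Ramiro's issue by representation.
Elena's line is the sole branch at this level, so the full 1/3 passes to Elena's issue by representation.
The 1/3 is divided into 3 equal shares of 1/9 among Octavio, Nieves, Lucia.
Octavio is living and takes 1/9.
Nieves is living and takes 1/9.
Lucia is living and takes 1/9.
Soledad is living and takes 1/3.
Catalina predeceased; the 1/3 allotted to Catalina's branch passes to Catalina's issue by representation.
The 1/3 is divided into 2 equal shares of 1/6 among Ximena, Mateo.
Ximena predeceased; the 1/6 allotted to Ximena's branch passes to Ximena's issue by representation.
The 1/6 is divided into 3 equal shares of 1/18 among Diego, Alonso, Hugo.
Diego is living and takes 1/18.
Alonso predeceased; the 1/18 allotted to Alonso's branch passes to Alonso's issue by representation.
Valentina is the sole taker at this level and receives the full 1/18.
Hugo is living and takes 1/18.
Mateo is living and takes 1/6.

Diego 1/18; Hugo 1/18; Lucia 1/9; Mateo 1/6; Nieves 1/9; Octavio 1/9; Soledad 1/3; Valentina 1/18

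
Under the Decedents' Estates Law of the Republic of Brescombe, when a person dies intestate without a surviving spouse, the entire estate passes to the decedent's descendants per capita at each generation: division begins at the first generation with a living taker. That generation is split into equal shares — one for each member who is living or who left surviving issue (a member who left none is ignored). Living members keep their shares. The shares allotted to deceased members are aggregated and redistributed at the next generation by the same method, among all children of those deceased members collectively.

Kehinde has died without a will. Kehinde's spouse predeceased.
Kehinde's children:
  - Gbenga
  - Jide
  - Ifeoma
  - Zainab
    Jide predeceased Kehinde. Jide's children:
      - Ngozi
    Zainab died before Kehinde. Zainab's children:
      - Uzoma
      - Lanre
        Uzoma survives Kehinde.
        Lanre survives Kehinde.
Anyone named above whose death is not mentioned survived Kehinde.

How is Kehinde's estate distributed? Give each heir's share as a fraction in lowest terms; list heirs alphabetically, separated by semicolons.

There is no surviving spouse, so the entire estate passes to Kehinde's descendants per capita at each generation.
At generation 1 (Gbenga, Jide, Ifeoma, Zainab) there are 4 shares of (1)/4 = 1/4 each.
Living: Gbenga and Ifeoma — each takes 1/4.
Deceased: Jide and Zainab. Their combined 1/2 is pooled and carried to generation 2.
At generation 2 (Ngozi, Uzoma, Lanre) there are 3 shares of (1/2)/3 = 1/6 each.
Living: Ngozi, Uzoma, and Lanre — each takes 1/6.

Gbenga 1/4; Ifeoma 1/4; Lanre 1/6; Ngozi 1/6; Uzoma 1/6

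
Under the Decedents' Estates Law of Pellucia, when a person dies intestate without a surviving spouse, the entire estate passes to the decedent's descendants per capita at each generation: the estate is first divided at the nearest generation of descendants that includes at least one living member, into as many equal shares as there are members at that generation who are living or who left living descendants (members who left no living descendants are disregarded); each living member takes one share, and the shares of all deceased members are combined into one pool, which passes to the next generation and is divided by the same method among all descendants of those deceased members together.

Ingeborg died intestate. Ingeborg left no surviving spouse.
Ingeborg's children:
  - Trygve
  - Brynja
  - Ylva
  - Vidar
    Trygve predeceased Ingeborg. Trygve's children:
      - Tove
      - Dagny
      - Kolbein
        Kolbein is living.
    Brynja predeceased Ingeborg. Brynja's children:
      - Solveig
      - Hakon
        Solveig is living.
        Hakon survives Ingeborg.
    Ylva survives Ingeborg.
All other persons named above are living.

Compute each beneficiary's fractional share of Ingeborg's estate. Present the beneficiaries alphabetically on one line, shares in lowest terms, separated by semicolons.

Dagny 1/10; Hakon 1/10; Kolbein 1/10; Solveig 1/10; Tove 1/10; Vidar 1/4; Ylva 1/4

There is no surviving spouse, so the entire estate passes to Ingeborg's descendants per capita at each generation.
At generation 1 (Trygve, Brynja, Ylva, Vidar) there are 4 shares of (1)/4 = 1/4 each.
Living: Ylva and Vidar — each takes 1/4.
Deceased: Trygve and Brynja. Their combined 1/2 is pooled and carried to generation 2.
At generation 2 (Tove, Dagny, Kolbein, Solveig, Hakon) there are 5 shares of (1/2)/5 = 1/10 each.
Living: Tove, Dagny, Kolbein, Solveig, and Hakon — each takes 1/10.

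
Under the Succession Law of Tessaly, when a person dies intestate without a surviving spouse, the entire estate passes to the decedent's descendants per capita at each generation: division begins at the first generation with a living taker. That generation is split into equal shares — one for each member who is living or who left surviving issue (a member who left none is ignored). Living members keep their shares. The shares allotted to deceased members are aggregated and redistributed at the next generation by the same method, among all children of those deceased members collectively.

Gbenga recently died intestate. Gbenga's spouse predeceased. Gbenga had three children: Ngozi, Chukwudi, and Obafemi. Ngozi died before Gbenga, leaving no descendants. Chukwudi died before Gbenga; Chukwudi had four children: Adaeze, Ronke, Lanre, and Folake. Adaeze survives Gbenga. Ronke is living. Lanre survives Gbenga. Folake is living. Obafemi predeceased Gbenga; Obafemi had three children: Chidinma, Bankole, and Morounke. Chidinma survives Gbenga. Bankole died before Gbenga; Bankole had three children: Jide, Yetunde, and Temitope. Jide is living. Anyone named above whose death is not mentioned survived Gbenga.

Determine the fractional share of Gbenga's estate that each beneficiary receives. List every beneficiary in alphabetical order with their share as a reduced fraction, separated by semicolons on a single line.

Adaeze 1/7; Chidinma 1/7; Folake 1/7; Jide 1/21; Lanre 1/7; Morounke 1/7; Ronke 1/7; Temitope 1/21; Yetunde 1/21

There is no surviving spouse, so the entire estate passes to Gbenga's descendants per capita at each generation.
No one at generation 1 (Chukwudi, Obafemi) is living; moving to the next generation.
At generation 2 (Adaeze, Ronke, Lanre, Folake, Chidinma, Bankole, Morounke) there are 7 shares of (1)/7 = 1/7 each.
Living: Adaeze, Ronke, Lanre, Folake, Chidinma, and Morounke — each takes 1/7.
Deceased: Bankole. That 1/7 share is carried to generation 3.
At generation 3 (Jide, Yetunde, Temitope) there are 3 shares of (1/7)/3 = 1/21 each.
Living: Jide, Yetunde, and Temitope — each takes 1/21.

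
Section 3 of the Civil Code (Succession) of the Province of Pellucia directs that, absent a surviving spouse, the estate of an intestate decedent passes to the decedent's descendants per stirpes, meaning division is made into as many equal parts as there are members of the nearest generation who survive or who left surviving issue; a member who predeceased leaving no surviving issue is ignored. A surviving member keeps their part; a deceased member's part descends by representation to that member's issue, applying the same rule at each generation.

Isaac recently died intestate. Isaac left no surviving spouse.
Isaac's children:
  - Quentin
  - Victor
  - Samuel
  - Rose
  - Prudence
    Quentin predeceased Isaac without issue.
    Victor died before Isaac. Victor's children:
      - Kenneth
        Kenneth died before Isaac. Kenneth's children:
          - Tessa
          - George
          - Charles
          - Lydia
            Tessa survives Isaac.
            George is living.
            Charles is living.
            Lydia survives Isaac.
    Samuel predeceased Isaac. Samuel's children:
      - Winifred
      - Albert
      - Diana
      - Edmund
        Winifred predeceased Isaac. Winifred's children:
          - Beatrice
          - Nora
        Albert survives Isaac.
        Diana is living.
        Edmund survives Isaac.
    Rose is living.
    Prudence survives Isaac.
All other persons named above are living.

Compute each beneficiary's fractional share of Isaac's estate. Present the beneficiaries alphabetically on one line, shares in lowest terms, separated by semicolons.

Albert 1/16; Beatrice 1/32; Charles 1/16; Diana 1/16; Edmund 1/16; George 1/16; Lydia 1/16; Nora 1/32; Prudence 1/4; Rose 1/4; Tessa 1/16

There is no surviving spouse, so the entire estate passes to Isaac's descendants per stirpes.
Quentin left no surviving issue, so that branch lapses and is disregarded.
The estate is divided into 4 equal shares of 1/4 among Victor, Samuel, Rose, Prudence.
Victor predeceased; the 1/4 allotted to Victor's branch passes to Victor's issue by representation.
Kenneth's line is the sole branch at this level, so the full 1/4 passes to Kenneth's issue by representation.
The 1/4 is divided into 4 equal shares of 1/16 among Tessa, George, Charles, Lydia.
Tessa is living and takes 1/16.
George is living and takes 1/16.
Charles is living and takes 1/16.
Lydia is living and takes 1/16.
Samuel predeceased; the 1/4 allotted to Samuel's branch passes to Samuel's issue by representation.
The 1/4 is divided into 4 equal shares of 1/16 among Winifred, Albert, Diana, Edmund.
Winifred predeceased; the 1/16 allotted to Winifred's branch passes to Winifred's issue by representation.
The 1/16 is divided into 2 equal shares of 1/32 among Beatrice, Nora.
Beatrice is living and takes 1/32.
Nora is living and takes 1/32.
Albert is living and takes 1/16.
Diana is living and takes 1/16.
Edmund is living and takes 1/16.
Rose is living and takes 1/4.
Prudence is living and takes 1/4.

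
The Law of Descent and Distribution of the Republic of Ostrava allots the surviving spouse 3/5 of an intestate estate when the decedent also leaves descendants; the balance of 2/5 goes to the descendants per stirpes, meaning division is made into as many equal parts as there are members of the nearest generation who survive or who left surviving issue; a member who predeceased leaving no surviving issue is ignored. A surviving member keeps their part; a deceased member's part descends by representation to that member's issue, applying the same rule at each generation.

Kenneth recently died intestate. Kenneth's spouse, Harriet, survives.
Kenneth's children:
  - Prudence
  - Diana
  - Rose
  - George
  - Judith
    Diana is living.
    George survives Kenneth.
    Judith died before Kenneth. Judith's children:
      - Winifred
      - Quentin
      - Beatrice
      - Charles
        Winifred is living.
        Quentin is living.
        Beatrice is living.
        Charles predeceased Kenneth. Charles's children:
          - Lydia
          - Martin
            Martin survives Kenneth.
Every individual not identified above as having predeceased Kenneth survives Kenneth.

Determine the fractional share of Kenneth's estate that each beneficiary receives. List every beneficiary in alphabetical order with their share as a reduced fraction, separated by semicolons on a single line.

Harriet, as surviving spouse, takes 3/5.
The remaining 2/5 passes to Kenneth's descendants per stirpes.
The 2/5 is divided into 5 equal shares of 2/25 among Prudence, Diana, Rose, George, Judith.
Prudence is living and takes 2/25.
Diana is living and takes 2/25.
Rose is living and takes 2/25.
George is living and takes 2/25.
Judith predeceased; the 2/25 allotted to Judith's branch passes to Judith's issue by representation.
The 2/25 is divided into 4 equal shares of 1/50 among Winifred, Quentin, Beatrice, Charles.
Winifred is living and takes 1/50.
Quentin is living and takes 1/50.
Beatrice is living and takes 1/50.
Charles predeceased; the 1/50 allotted to Charles's branch passes to Charles's issue by representation.
The 1/50 is divided into 2 equal shares of 1/100 among Lydia, Martin.
Lydia is living and takes 1/100.
Martin is living and takes 1/100.

Beatrice 1/50; Diana 2/25; George 2/25; Harriet 3/5; Lydia 1/100; Martin 1/100; Prudence 2/25; Quentin 1/50; Rose 2/25; Winifred 1/50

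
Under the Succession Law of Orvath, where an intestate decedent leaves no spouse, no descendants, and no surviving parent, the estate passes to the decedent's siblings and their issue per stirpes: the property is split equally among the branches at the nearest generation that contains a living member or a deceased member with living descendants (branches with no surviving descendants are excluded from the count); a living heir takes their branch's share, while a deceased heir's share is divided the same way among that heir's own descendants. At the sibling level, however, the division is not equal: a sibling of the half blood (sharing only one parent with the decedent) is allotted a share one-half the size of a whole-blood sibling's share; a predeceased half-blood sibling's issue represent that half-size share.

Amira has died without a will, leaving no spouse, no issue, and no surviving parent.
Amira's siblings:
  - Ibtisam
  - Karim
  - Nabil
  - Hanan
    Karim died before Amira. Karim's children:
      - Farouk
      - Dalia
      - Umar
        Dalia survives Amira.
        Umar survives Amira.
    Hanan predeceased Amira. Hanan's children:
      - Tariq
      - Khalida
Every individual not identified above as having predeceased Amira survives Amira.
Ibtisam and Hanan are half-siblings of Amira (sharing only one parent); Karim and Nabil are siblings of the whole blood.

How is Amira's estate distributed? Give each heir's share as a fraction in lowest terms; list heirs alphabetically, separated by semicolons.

Dalia 1/9; Farouk 1/9; Ibtisam 1/6; Khalida 1/12; Nabil 1/3; Tariq 1/12; Umar 1/9

No spouse, descendants, or parent survives, so the estate passes to Amira's siblings per stirpes.
Half-blood siblings count for one-half the weight of whole-blood siblings at the initial division.
Dividing 1 in proportion to weights (total weight 3): Ibtisam (weight 1/2) → 1/6; Karim (weight 1) → 1/3; Nabil (weight 1) → 1/3; Hanan (weight 1/2) → 1/6.
Ibtisam is living and takes 1/6.
Karim predeceased; the 1/3 allotted to Karim's branch passes to Karim's issue by representation.
The 1/3 is divided into 3 equal shares of 1/9 among Farouk, Dalia, Umar.
Farouk is living and takes 1/9.
Dalia is living and takes 1/9.
Umar is living and takes 1/9.
Nabil is living and takes 1/3.
Hanan predeceased; the 1/6 allotted to Hanan's branch passes to Hanan's issue by representation.
The 1/6 is divided into 2 equal shares of 1/12 among Tariq, Khalida.
Tariq is living and takes 1/12.
Khalida is living and takes 1/12.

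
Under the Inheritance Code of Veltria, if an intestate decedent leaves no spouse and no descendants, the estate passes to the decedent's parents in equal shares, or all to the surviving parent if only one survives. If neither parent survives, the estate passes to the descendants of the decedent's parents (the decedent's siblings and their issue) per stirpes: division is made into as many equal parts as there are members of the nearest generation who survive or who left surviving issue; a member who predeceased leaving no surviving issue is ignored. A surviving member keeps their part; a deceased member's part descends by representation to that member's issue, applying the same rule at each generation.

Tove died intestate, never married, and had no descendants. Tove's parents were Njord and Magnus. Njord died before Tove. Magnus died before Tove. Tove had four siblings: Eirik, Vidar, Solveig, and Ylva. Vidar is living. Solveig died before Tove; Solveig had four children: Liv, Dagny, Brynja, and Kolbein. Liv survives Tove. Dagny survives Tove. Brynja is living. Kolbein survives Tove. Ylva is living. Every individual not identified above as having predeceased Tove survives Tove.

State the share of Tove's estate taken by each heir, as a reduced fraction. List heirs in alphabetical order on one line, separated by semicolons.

Neither parent survives and there are no descendants, so the estate passes to Tove's siblings and their issue per stirpes.
The estate is divided into 4 equal shares of 1/4 among Eirik, Vidar, Solveig, Ylva.
Eirik is living and takes 1/4.
Vidar is living and takes 1/4.
Solveig predeceased; the 1/4 allotted to Solveig's branch passes to Solveig's issue by representation.
The 1/4 is divided into 4 equal shares of 1/16 among Liv, Dagny, Brynja, Kolbein.
Liv is living and takes 1/16.
Dagny is living and takes 1/16.
Brynja is living and takes 1/16.
Kolbein is living and takes 1/16.
Ylva is living and takes 1/4.

Brynja 1/16; Dagny 1/16; Eirik 1/4; Kolbein 1/16; Liv 1/16; Vidar 1/4; Ylva 1/4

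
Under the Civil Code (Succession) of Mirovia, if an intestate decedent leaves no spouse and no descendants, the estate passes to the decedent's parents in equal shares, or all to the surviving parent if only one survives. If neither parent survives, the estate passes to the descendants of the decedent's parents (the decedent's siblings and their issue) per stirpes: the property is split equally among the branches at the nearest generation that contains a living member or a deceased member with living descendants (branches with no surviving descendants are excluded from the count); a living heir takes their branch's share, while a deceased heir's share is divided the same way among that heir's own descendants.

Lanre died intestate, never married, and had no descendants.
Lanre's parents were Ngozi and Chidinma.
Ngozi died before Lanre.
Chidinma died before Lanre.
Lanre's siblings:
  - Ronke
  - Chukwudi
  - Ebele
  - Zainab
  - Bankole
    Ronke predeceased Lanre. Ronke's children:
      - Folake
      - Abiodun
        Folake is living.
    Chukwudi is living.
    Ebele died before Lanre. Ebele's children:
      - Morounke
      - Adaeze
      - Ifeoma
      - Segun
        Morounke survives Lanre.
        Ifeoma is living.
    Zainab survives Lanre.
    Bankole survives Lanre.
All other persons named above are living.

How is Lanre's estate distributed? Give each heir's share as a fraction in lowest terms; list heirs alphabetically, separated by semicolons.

Neither parent survives and there are no descendants, so the estate passes to Lanre's siblings and their issue per stirpes.
The estate is divided into 5 equal shares of 1/5 among Ronke, Chukwudi, Ebele, Zainab, Bankole.
Ronke predeceased; the 1/5 allotted to Ronke's branch passes to Ronke's issue by representation.
The 1/5 is divided into 2 equal shares of 1/10 among Folake, Abiodun.
Folake is living and takes 1/10.
Abiodun is living and takes 1/10.
Chukwudi is living and takes 1/5.
Ebele predeceased; the 1/5 allotted to Ebele's branch passes to Ebele's issue by representation.
The 1/5 is divided into 4 equal shares of 1/20 among Morounke, Adaeze, Ifeoma, Segun.
Morounke is living and takes 1/20.
Adaeze is living and takes 1/20.
Ifeoma is living and takes 1/20.
Segun is living and takes 1/20.
Zainab is living and takes 1/5.
Bankole is living and takes 1/5.

Abiodun 1/10; Adaeze 1/20; Bankole 1/5; Chukwudi 1/5; Folake 1/10; Ifeoma 1/20; Morounke 1/20; Segun 1/20; Zainab 1/5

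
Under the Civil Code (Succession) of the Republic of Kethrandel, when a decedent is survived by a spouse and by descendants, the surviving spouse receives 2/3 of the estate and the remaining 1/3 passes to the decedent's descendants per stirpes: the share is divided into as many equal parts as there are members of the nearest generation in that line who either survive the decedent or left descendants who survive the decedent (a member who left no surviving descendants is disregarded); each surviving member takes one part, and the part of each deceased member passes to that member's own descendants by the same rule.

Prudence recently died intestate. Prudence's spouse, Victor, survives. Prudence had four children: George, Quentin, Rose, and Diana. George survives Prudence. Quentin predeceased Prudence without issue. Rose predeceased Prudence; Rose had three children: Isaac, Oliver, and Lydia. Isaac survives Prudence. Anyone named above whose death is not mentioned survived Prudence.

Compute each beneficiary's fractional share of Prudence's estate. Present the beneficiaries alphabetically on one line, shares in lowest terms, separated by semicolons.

Victor, as surviving spouse, takes 2/3.
The remaining 1/3 passes to Prudence's descendants per stirpes.
Quentin left no surviving issue, so that branch lapses and is disregarded.
The 1/3 is divided into 3 equal shares of 1/9 among George, Rose, Diana.
George is living and takes 1/9.
Rose predeceased; the 1/9 allotted to Rose's branch passes to Rose's issue by representation.
The 1/9 is divided into 3 equal shares of 1/27 among Isaac, Oliver, Lydia.
Isaac is living and takes 1/27.
Oliver is living and takes 1/27.
Lydia is living and takes 1/27.
Diana is living and takes 1/9.

Diana 1/9; George 1/9; Isaac 1/27; Lydia 1/27; Oliver 1/27; Victor 2/3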